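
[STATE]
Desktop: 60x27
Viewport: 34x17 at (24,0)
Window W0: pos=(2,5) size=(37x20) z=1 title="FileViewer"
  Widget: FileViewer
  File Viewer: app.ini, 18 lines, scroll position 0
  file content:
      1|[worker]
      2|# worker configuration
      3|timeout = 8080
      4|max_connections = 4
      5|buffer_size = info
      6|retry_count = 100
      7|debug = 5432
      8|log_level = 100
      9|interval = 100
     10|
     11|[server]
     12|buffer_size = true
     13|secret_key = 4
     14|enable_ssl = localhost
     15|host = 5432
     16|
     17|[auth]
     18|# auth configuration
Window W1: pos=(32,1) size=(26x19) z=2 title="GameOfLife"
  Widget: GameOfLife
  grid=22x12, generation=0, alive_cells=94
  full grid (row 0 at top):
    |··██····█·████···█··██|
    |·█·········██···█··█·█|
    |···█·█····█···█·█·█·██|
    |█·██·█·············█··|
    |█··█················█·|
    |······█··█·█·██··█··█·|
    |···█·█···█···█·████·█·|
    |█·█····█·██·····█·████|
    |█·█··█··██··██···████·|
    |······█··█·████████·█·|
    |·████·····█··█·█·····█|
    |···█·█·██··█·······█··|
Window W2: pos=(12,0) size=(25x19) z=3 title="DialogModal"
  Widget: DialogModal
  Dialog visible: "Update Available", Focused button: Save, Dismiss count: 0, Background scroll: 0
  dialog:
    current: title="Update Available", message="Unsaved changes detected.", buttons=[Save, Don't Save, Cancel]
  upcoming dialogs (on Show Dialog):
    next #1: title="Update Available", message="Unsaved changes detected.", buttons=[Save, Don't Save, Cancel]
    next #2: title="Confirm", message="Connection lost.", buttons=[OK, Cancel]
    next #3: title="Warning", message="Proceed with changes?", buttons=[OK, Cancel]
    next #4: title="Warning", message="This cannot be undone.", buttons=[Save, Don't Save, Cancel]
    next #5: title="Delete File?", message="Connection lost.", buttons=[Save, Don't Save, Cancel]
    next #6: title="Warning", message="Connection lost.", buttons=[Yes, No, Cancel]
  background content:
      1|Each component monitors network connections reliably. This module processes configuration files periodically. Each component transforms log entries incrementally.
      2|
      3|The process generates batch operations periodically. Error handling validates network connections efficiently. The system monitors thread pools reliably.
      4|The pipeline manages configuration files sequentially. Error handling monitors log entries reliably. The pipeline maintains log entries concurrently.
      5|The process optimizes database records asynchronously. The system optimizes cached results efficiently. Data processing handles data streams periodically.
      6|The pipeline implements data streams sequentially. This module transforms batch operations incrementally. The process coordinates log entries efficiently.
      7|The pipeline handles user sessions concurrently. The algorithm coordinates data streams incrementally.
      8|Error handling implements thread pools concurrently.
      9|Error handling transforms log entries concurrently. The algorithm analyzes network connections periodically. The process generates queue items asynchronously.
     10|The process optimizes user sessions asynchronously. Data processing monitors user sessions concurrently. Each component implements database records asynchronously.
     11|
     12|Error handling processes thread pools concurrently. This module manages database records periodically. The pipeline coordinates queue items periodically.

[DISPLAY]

━━━━━━━━━━━━┓                     
l           ┃━━━━━━━━━━━━━━━━━━━━┓
────────────┨eOfLife             ┃
ent monitors┃────────────────────┨
            ┃ 0                  ┃
 generates b┃····█·████···█··██  ┃
e manages co┃·······██···█··█·█  ┃
 optimizes d┃·█····█···█·█·█·██  ┃
─────────┐ts┃·█·············█··  ┃
Available│us┃················█·  ┃
changes d│en┃··█··█·█·██··█··█·  ┃
Don't Sav│or┃·█···█···█·████·█·  ┃
─────────┘ u┃···█·██·····█·████  ┃
            ┃·█··██··██···████·  ┃
ing processe┃··█··█·████████·█·  ┃
            ┃█·····█··█·█·····█  ┃
            ┃·█·██··█·······█··  ┃


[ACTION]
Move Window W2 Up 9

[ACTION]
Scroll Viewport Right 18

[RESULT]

━━━━━━━━━━┓                       
          ┃━━━━━━━━━━━━━━━━━━━━┓  
──────────┨eOfLife             ┃  
t monitors┃────────────────────┨  
          ┃ 0                  ┃  
enerates b┃····█·████···█··██  ┃  
manages co┃·······██···█··█·█  ┃  
ptimizes d┃·█····█···█·█·█·██  ┃  
───────┐ts┃·█·············█··  ┃  
ailable│us┃················█·  ┃  
anges d│en┃··█··█·█·██··█··█·  ┃  
n't Sav│or┃·█···█···█·████·█·  ┃  
───────┘ u┃···█·██·····█·████  ┃  
          ┃·█··██··██···████·  ┃  
g processe┃··█··█·████████·█·  ┃  
          ┃█·····█··█·█·····█  ┃  
          ┃·█·██··█·······█··  ┃  


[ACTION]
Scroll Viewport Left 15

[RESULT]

 ┏━━━━━━━━━━━━━━━━━━━━━━━┓        
 ┃ DialogModal           ┃━━━━━━━━
 ┠───────────────────────┨eOfLife 
 ┃Each component monitors┃────────
 ┃                       ┃ 0      
━┃The process generates b┃····█·██
w┃The pipeline manages co┃·······█
─┃The process optimizes d┃·█····█·
 ┃Th┌─────────────────┐ts┃·█······
 ┃Th│ Update Available│us┃········
=┃Er│Unsaved changes d│en┃··█··█·█
e┃Er│[Save]  Don't Sav│or┃·█···█··
i┃Th└─────────────────┘ u┃···█·██·
u┃                       ┃·█··██··
5┃Error handling processe┃··█··█·█
l┃                       ┃█·····█·
 ┃                       ┃·█·██··█


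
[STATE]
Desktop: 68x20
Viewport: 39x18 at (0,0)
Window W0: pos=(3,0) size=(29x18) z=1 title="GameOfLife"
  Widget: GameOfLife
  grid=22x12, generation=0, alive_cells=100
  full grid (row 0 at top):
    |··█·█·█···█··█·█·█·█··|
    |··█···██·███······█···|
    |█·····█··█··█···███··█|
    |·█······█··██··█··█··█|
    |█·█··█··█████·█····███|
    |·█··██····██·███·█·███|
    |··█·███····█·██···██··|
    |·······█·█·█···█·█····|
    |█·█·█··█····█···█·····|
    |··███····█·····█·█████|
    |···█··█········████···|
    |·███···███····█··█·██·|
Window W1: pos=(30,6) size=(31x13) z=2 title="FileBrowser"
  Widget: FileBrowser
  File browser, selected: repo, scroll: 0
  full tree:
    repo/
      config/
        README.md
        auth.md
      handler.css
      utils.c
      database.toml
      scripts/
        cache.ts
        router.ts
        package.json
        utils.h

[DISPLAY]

   ┏━━━━━━━━━━━━━━━━━━━━━━━━━━━┓       
   ┃ GameOfLife                ┃       
   ┠───────────────────────────┨       
   ┃Gen: 0                     ┃       
   ┃··█·█·█···█··█·█·█·█··     ┃       
   ┃··█···██·███······█···     ┃       
   ┃█·····█··█··█···███··█    ┏━━━━━━━━
   ┃·█······█··██··█··█··█    ┃ FileBro
   ┃█·█··█··█████·█····███    ┠────────
   ┃·█··██····██·███·█·███    ┃> [-] re
   ┃··█·███····█·██···██··    ┃    [+] 
   ┃·······█·█·█···█·█····    ┃    hand
   ┃█·█·█··█····█···█·····    ┃    util
   ┃··███····█·····█·█████    ┃    data
   ┃···█··█········████···    ┃    [+] 
   ┃·███···███····█··█·██·    ┃        
   ┃                          ┃        
   ┗━━━━━━━━━━━━━━━━━━━━━━━━━━┃        


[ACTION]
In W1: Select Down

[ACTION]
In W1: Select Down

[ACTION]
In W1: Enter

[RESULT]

   ┏━━━━━━━━━━━━━━━━━━━━━━━━━━━┓       
   ┃ GameOfLife                ┃       
   ┠───────────────────────────┨       
   ┃Gen: 0                     ┃       
   ┃··█·█·█···█··█·█·█·█··     ┃       
   ┃··█···██·███······█···     ┃       
   ┃█·····█··█··█···███··█    ┏━━━━━━━━
   ┃·█······█··██··█··█··█    ┃ FileBro
   ┃█·█··█··█████·█····███    ┠────────
   ┃·█··██····██·███·█·███    ┃  [-] re
   ┃··█·███····█·██···██··    ┃    [+] 
   ┃·······█·█·█···█·█····    ┃  > hand
   ┃█·█·█··█····█···█·····    ┃    util
   ┃··███····█·····█·█████    ┃    data
   ┃···█··█········████···    ┃    [+] 
   ┃·███···███····█··█·██·    ┃        
   ┃                          ┃        
   ┗━━━━━━━━━━━━━━━━━━━━━━━━━━┃        


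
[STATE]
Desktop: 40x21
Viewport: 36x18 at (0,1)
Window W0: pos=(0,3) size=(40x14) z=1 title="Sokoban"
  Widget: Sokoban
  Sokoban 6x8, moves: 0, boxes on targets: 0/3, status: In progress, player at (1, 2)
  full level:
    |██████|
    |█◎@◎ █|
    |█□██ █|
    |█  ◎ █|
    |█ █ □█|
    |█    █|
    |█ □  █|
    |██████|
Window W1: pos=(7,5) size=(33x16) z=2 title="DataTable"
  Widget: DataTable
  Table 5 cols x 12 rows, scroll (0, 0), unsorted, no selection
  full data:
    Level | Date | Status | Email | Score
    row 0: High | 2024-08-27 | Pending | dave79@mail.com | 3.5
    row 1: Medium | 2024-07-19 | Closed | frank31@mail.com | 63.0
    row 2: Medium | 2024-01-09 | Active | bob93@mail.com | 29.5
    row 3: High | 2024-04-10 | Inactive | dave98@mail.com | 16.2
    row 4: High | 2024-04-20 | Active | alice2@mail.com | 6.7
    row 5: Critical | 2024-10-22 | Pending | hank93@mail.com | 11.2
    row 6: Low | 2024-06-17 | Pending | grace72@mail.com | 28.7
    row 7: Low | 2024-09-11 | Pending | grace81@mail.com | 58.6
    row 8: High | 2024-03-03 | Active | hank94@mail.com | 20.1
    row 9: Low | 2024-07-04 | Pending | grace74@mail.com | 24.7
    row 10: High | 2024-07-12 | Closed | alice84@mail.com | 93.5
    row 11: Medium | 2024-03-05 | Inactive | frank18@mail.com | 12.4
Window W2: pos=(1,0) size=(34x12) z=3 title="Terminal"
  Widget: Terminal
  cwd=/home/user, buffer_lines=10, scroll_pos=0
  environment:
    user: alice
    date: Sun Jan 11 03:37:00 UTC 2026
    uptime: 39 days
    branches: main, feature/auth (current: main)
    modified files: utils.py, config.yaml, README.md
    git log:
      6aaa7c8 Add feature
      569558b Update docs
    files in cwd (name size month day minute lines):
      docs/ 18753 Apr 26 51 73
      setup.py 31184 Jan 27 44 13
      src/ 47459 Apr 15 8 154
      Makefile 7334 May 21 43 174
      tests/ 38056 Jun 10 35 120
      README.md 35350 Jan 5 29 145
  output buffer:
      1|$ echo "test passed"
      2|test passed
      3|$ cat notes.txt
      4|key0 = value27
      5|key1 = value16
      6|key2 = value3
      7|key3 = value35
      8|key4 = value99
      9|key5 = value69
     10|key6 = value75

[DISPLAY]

 ┃ Terminal                       ┃ 
 ┠────────────────────────────────┨ 
┏┃$ echo "test passed"            ┃━
┃┃test passed                     ┃ 
┠┃$ cat notes.txt                 ┃━
┃┃key0 = value27                  ┃ 
┃┃key1 = value16                  ┃─
┃┃key2 = value3                   ┃ 
┃┃key3 = value35                  ┃─
┃┃key4 = value99                  ┃ 
┃┗━━━━━━━━━━━━━━━━━━━━━━━━━━━━━━━━┛ 
┃█ □  █┃Medium  │2024-01-09│Active  
┃██████┃High    │2024-04-10│Inactive
┃Moves:┃High    │2024-04-20│Active  
┃      ┃Critical│2024-10-22│Pending 
┗━━━━━━┃Low     │2024-06-17│Pending 
       ┃Low     │2024-09-11│Pending 
       ┃High    │2024-03-03│Active  


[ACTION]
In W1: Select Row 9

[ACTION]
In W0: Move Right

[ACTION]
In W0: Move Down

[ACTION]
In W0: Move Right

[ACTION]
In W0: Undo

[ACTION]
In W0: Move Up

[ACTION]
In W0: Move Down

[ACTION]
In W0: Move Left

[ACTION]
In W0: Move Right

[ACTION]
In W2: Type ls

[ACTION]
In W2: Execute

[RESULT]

 ┃ Terminal                       ┃ 
 ┠────────────────────────────────┨ 
┏┃key2 = value3                   ┃━
┃┃key3 = value35                  ┃ 
┠┃key4 = value99                  ┃━
┃┃key5 = value69                  ┃ 
┃┃key6 = value75                  ┃─
┃┃$ ls                            ┃ 
┃┃docs/  setup.py  src/  Makefile ┃─
┃┃$ █                             ┃ 
┃┗━━━━━━━━━━━━━━━━━━━━━━━━━━━━━━━━┛ 
┃█ □  █┃Medium  │2024-01-09│Active  
┃██████┃High    │2024-04-10│Inactive
┃Moves:┃High    │2024-04-20│Active  
┃      ┃Critical│2024-10-22│Pending 
┗━━━━━━┃Low     │2024-06-17│Pending 
       ┃Low     │2024-09-11│Pending 
       ┃High    │2024-03-03│Active  


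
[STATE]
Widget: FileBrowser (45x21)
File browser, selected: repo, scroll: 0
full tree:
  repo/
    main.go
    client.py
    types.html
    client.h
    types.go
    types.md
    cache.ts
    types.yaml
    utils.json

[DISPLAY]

> [-] repo/                                  
    main.go                                  
    client.py                                
    types.html                               
    client.h                                 
    types.go                                 
    types.md                                 
    cache.ts                                 
    types.yaml                               
    utils.json                               
                                             
                                             
                                             
                                             
                                             
                                             
                                             
                                             
                                             
                                             
                                             


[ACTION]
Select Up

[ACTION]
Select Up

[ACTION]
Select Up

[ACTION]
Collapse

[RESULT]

> [+] repo/                                  
                                             
                                             
                                             
                                             
                                             
                                             
                                             
                                             
                                             
                                             
                                             
                                             
                                             
                                             
                                             
                                             
                                             
                                             
                                             
                                             


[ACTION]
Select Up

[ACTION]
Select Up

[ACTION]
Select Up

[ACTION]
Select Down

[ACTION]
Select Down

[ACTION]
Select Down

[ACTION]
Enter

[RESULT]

> [-] repo/                                  
    main.go                                  
    client.py                                
    types.html                               
    client.h                                 
    types.go                                 
    types.md                                 
    cache.ts                                 
    types.yaml                               
    utils.json                               
                                             
                                             
                                             
                                             
                                             
                                             
                                             
                                             
                                             
                                             
                                             


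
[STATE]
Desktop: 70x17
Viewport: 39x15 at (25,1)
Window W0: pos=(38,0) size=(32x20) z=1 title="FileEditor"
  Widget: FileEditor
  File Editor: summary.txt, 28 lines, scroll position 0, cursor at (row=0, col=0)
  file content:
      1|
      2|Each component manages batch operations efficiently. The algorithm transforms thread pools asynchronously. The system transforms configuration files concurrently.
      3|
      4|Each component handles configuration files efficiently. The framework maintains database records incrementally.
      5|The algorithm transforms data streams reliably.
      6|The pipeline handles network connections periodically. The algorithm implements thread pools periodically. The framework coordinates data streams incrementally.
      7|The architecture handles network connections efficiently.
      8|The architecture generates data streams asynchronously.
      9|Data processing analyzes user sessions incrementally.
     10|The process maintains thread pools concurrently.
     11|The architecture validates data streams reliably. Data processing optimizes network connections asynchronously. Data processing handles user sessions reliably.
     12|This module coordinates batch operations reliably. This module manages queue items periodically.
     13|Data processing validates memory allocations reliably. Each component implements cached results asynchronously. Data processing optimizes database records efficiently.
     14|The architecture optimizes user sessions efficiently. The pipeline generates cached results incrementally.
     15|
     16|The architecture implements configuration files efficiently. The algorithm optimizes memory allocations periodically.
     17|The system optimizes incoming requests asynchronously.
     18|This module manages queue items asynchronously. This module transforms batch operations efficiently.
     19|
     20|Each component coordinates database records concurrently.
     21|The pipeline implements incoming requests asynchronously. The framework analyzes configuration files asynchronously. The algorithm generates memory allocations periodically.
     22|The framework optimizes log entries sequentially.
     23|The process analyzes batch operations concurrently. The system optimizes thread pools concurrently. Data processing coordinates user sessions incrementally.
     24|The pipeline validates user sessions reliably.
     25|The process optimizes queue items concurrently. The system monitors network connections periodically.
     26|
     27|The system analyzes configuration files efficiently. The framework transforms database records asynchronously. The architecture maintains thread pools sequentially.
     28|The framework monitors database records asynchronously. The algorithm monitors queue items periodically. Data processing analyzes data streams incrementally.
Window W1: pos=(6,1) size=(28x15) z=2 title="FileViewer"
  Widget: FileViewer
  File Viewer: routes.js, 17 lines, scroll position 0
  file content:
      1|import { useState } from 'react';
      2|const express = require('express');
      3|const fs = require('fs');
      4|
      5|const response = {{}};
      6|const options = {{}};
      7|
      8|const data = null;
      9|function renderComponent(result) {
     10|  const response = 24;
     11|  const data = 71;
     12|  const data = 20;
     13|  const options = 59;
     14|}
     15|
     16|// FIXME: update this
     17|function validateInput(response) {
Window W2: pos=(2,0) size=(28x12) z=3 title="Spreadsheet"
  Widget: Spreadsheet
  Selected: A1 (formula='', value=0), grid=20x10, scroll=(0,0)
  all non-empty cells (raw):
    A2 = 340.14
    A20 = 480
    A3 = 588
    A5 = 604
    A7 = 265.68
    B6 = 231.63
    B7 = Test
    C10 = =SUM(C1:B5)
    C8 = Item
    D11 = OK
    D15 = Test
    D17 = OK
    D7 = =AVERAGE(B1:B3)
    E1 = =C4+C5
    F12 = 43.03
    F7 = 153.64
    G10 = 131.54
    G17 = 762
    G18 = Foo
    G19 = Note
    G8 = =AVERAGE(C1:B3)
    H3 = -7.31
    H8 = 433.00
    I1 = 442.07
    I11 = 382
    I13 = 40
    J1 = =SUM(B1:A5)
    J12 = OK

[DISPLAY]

    ┃━━━┓    ┃ FileEditor              
────┨   ┃    ┠─────────────────────────
    ┃───┨    ┃█                        
 C  ┃m ▲┃    ┃Each component manages ba
----┃('█┃    ┃                         
    ┃);░┃    ┃Each component handles co
    ┃  ░┃    ┃The algorithm transforms 
    ┃  ░┃    ┃The pipeline handles netw
    ┃  ░┃    ┃The architecture handles 
    ┃  ░┃    ┃The architecture generate
━━━━┛  ░┃    ┃Data processing analyzes 
ponent(░┃    ┃The process maintains thr
 24;   ░┃    ┃The architecture validate
       ▼┃    ┃This module coordinates b
━━━━━━━━┛    ┃Data processing validates


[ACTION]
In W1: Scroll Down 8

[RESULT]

    ┃━━━┓    ┃ FileEditor              
────┨   ┃    ┠─────────────────────────
    ┃───┨    ┃█                        
 C  ┃  ▲┃    ┃Each component manages ba
----┃  ░┃    ┃                         
    ┃t(░┃    ┃Each component handles co
    ┃  ░┃    ┃The algorithm transforms 
    ┃  ░┃    ┃The pipeline handles netw
    ┃  ░┃    ┃The architecture handles 
    ┃  ░┃    ┃The architecture generate
━━━━┛  ░┃    ┃Data processing analyzes 
       ░┃    ┃The process maintains thr
his    █┃    ┃The architecture validate
nput(re▼┃    ┃This module coordinates b
━━━━━━━━┛    ┃Data processing validates


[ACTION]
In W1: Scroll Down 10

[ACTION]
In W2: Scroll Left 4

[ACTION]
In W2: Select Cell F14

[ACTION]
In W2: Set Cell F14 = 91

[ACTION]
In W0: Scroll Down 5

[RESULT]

    ┃━━━┓    ┃ FileEditor              
────┨   ┃    ┠─────────────────────────
    ┃───┨    ┃The pipeline handles netw
 C  ┃  ▲┃    ┃The architecture handles 
----┃  ░┃    ┃The architecture generate
    ┃t(░┃    ┃Data processing analyzes 
    ┃  ░┃    ┃The process maintains thr
    ┃  ░┃    ┃The architecture validate
    ┃  ░┃    ┃This module coordinates b
    ┃  ░┃    ┃Data processing validates
━━━━┛  ░┃    ┃The architecture optimize
       ░┃    ┃                         
his    █┃    ┃The architecture implemen
nput(re▼┃    ┃The system optimizes inco
━━━━━━━━┛    ┃This module manages queue


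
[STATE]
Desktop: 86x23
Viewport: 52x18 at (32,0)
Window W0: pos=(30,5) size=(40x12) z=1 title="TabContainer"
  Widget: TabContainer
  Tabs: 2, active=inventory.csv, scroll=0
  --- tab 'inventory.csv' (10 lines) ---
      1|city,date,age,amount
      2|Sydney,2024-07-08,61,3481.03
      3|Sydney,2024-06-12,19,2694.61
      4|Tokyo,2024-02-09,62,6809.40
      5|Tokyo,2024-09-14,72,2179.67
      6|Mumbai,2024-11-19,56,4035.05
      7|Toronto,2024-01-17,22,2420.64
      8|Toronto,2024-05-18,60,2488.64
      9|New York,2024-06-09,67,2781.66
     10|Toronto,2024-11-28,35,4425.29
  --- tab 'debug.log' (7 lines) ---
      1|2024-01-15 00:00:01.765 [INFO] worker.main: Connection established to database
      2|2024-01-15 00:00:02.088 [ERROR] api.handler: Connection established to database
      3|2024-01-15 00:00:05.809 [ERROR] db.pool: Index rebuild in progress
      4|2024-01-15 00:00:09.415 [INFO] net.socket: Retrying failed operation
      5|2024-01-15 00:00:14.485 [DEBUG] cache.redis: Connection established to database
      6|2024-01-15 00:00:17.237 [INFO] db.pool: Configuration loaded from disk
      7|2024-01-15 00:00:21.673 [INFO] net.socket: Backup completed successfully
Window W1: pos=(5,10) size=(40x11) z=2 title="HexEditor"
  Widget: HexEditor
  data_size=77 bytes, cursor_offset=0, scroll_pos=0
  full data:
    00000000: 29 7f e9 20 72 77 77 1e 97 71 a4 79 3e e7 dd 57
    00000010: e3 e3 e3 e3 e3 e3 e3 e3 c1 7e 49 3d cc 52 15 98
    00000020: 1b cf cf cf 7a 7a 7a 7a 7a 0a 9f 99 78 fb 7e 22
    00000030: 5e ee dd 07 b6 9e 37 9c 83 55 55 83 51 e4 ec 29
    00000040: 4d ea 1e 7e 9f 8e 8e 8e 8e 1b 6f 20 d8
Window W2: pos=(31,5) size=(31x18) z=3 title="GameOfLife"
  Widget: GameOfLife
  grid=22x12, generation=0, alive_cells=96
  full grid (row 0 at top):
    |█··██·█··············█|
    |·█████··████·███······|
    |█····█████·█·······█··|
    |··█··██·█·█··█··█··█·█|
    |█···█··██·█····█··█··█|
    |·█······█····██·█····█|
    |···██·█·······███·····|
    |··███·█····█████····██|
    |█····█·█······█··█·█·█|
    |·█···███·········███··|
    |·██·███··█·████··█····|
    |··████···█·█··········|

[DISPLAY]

                                                    
                                                    
                                                    
                                                    
                                                    
━━━━━━━━━━━━━━━━━━━━━━━━━━━━━┓━━━━━━━┓              
 GameOfLife                  ┃       ┃              
─────────────────────────────┨───────┨              
Gen: 0                       ┃       ┃              
█··██·█··············█       ┃───────┃              
·█████··████·███······       ┃       ┃              
█····█████·█·······█··       ┃       ┃              
··█··██·█·█··█··█··█·█       ┃       ┃              
█···█··██·█····█··█··█       ┃       ┃              
·█······█····██·█····█       ┃       ┃              
···██·█·······███·····       ┃       ┃              
··███·█····█████····██       ┃━━━━━━━┛              
█····█·█······█··█·█·█       ┃                      


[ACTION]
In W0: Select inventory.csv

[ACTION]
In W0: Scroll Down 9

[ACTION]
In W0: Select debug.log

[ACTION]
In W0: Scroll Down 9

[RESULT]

                                                    
                                                    
                                                    
                                                    
                                                    
━━━━━━━━━━━━━━━━━━━━━━━━━━━━━┓━━━━━━━┓              
 GameOfLife                  ┃       ┃              
─────────────────────────────┨───────┨              
Gen: 0                       ┃       ┃              
█··██·█··············█       ┃───────┃              
·█████··████·███······       ┃net.soc┃              
█····█████·█·······█··       ┃       ┃              
··█··██·█·█··█··█··█·█       ┃       ┃              
█···█··██·█····█··█··█       ┃       ┃              
·█······█····██·█····█       ┃       ┃              
···██·█·······███·····       ┃       ┃              
··███·█····█████····██       ┃━━━━━━━┛              
█····█·█······█··█·█·█       ┃                      


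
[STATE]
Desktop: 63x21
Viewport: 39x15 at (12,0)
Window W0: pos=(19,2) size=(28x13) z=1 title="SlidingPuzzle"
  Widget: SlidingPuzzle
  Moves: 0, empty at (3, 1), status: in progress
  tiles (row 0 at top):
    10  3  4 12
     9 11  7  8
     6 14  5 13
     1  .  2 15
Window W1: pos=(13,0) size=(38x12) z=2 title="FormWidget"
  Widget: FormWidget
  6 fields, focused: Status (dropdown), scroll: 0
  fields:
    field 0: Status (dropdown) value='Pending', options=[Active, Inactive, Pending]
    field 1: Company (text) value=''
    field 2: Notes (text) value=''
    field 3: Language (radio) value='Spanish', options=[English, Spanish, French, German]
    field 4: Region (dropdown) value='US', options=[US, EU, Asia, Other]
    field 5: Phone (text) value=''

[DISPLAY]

 ┏━━━━━━━━━━━━━━━━━━━━━━━━━━━━━━━━━━━━┓
 ┃ FormWidget                         ┃
 ┠────────────────────────────────────┨
 ┃> Status:     [Pending            ▼]┃
 ┃  Company:    [                    ]┃
 ┃  Notes:      [                    ]┃
 ┃  Language:   ( ) English  (●) Spani┃
 ┃  Region:     [US                 ▼]┃
 ┃  Phone:      [                    ]┃
 ┃                                    ┃
 ┃                                    ┃
 ┗━━━━━━━━━━━━━━━━━━━━━━━━━━━━━━━━━━━━┛
       ┃│  1 │    │  2 │ 15 │     ┃    
       ┃└────┴────┴────┴────┘     ┃    
       ┗━━━━━━━━━━━━━━━━━━━━━━━━━━┛    


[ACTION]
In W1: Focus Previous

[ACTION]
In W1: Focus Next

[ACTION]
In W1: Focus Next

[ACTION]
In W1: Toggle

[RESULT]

 ┏━━━━━━━━━━━━━━━━━━━━━━━━━━━━━━━━━━━━┓
 ┃ FormWidget                         ┃
 ┠────────────────────────────────────┨
 ┃  Status:     [Pending            ▼]┃
 ┃> Company:    [                    ]┃
 ┃  Notes:      [                    ]┃
 ┃  Language:   ( ) English  (●) Spani┃
 ┃  Region:     [US                 ▼]┃
 ┃  Phone:      [                    ]┃
 ┃                                    ┃
 ┃                                    ┃
 ┗━━━━━━━━━━━━━━━━━━━━━━━━━━━━━━━━━━━━┛
       ┃│  1 │    │  2 │ 15 │     ┃    
       ┃└────┴────┴────┴────┘     ┃    
       ┗━━━━━━━━━━━━━━━━━━━━━━━━━━┛    


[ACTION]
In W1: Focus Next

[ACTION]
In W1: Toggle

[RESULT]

 ┏━━━━━━━━━━━━━━━━━━━━━━━━━━━━━━━━━━━━┓
 ┃ FormWidget                         ┃
 ┠────────────────────────────────────┨
 ┃  Status:     [Pending            ▼]┃
 ┃  Company:    [                    ]┃
 ┃> Notes:      [                    ]┃
 ┃  Language:   ( ) English  (●) Spani┃
 ┃  Region:     [US                 ▼]┃
 ┃  Phone:      [                    ]┃
 ┃                                    ┃
 ┃                                    ┃
 ┗━━━━━━━━━━━━━━━━━━━━━━━━━━━━━━━━━━━━┛
       ┃│  1 │    │  2 │ 15 │     ┃    
       ┃└────┴────┴────┴────┘     ┃    
       ┗━━━━━━━━━━━━━━━━━━━━━━━━━━┛    


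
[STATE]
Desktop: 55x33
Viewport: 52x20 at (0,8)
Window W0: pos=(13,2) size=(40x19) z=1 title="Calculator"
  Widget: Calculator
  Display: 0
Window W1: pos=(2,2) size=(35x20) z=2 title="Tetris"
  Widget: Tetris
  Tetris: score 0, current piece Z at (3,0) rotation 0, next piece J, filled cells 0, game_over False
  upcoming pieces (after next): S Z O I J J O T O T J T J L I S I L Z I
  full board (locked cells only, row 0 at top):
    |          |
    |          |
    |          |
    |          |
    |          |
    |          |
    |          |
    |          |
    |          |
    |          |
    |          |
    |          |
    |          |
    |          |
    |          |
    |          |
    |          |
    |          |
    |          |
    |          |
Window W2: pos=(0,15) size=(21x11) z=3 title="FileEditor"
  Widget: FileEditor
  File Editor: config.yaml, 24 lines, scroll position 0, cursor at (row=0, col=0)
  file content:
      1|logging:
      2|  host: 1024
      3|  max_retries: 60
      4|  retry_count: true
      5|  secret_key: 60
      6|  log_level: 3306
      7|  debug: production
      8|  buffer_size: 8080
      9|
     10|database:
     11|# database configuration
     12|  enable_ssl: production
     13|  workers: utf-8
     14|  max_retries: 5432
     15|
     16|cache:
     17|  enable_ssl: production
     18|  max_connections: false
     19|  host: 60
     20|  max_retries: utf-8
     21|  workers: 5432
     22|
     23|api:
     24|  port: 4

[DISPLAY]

  ┃          │                      ┃               
  ┃          │                      ┃               
  ┃          │                      ┃               
  ┃          │Score:                ┃               
  ┃          │0                     ┃               
  ┃          │                      ┃               
  ┃          │                      ┃               
┏━━━━━━━━━━━━━━━━━━━┓               ┃               
┃ FileEditor        ┃               ┃               
┠───────────────────┨               ┃               
┃█ogging:          ▲┃               ┃               
┃  host: 1024      █┃               ┃               
┃  max_retries: 60 ░┃               ┃━━━━━━━━━━━━━━━
┃  retry_count: tru░┃━━━━━━━━━━━━━━━┛               
┃  secret_key: 60  ░┃                               
┃  log_level: 3306 ░┃                               
┃  debug: productio▼┃                               
┗━━━━━━━━━━━━━━━━━━━┛                               
                                                    
                                                    


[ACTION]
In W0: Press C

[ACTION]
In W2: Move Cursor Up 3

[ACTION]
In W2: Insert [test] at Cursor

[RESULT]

  ┃          │                      ┃               
  ┃          │                      ┃               
  ┃          │                      ┃               
  ┃          │Score:                ┃               
  ┃          │0                     ┃               
  ┃          │                      ┃               
  ┃          │                      ┃               
┏━━━━━━━━━━━━━━━━━━━┓               ┃               
┃ FileEditor        ┃               ┃               
┠───────────────────┨               ┃               
┃test█ogging:      ▲┃               ┃               
┃  host: 1024      █┃               ┃               
┃  max_retries: 60 ░┃               ┃━━━━━━━━━━━━━━━
┃  retry_count: tru░┃━━━━━━━━━━━━━━━┛               
┃  secret_key: 60  ░┃                               
┃  log_level: 3306 ░┃                               
┃  debug: productio▼┃                               
┗━━━━━━━━━━━━━━━━━━━┛                               
                                                    
                                                    


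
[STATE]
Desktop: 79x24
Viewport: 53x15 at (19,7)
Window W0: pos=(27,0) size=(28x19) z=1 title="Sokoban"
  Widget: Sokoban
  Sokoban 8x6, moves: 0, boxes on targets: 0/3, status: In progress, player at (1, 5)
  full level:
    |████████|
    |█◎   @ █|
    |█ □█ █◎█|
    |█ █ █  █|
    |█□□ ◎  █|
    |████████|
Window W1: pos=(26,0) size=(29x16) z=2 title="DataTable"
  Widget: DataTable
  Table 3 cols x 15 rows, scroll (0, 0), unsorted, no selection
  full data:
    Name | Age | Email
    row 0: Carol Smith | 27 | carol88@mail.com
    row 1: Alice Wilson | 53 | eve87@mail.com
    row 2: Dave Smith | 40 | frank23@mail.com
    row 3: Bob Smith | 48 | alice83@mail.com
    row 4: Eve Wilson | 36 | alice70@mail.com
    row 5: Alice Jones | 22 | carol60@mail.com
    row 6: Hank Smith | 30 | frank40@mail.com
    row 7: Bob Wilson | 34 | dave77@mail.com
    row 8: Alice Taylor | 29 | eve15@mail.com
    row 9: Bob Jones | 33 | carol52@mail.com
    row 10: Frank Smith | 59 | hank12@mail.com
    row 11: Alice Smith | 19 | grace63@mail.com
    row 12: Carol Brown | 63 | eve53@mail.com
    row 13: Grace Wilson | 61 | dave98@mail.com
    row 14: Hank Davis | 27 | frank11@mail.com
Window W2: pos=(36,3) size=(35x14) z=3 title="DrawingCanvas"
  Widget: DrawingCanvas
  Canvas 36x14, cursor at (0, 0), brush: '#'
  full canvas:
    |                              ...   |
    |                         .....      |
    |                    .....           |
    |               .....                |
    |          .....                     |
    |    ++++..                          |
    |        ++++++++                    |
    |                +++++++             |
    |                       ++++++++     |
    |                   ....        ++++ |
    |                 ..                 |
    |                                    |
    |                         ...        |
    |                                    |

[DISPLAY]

       ┃Dave Smit┃                         .....   ┃ 
       ┃Bob Smith┃                    .....        ┃ 
       ┃Eve Wilso┃               .....             ┃ 
       ┃Alice Jon┃          .....                  ┃ 
       ┃Hank Smit┃    ++++..                       ┃ 
       ┃Bob Wilso┃        ++++++++                 ┃ 
       ┃Alice Tay┃                +++++++          ┃ 
       ┃Bob Jones┃                       ++++++++  ┃ 
       ┗━━━━━━━━━┃                   ....        ++┃ 
        ┃        ┗━━━━━━━━━━━━━━━━━━━━━━━━━━━━━━━━━┛ 
        ┃                          ┃                 
        ┗━━━━━━━━━━━━━━━━━━━━━━━━━━┛                 
                                                     
                                                     
                                                     


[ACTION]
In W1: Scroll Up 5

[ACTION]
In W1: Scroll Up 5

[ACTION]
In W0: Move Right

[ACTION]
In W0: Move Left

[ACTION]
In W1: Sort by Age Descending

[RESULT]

       ┃Frank Smi┃                         .....   ┃ 
       ┃Alice Wil┃                    .....        ┃ 
       ┃Bob Smith┃               .....             ┃ 
       ┃Dave Smit┃          .....                  ┃ 
       ┃Eve Wilso┃    ++++..                       ┃ 
       ┃Bob Wilso┃        ++++++++                 ┃ 
       ┃Bob Jones┃                +++++++          ┃ 
       ┃Hank Smit┃                       ++++++++  ┃ 
       ┗━━━━━━━━━┃                   ....        ++┃ 
        ┃        ┗━━━━━━━━━━━━━━━━━━━━━━━━━━━━━━━━━┛ 
        ┃                          ┃                 
        ┗━━━━━━━━━━━━━━━━━━━━━━━━━━┛                 
                                                     
                                                     
                                                     
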